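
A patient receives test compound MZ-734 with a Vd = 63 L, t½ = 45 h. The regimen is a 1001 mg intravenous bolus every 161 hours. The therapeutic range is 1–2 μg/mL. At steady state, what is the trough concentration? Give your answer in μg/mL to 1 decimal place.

Over one 161-h interval, 161/45 ≈ 3.5778 half-lives elapse, leaving f ≈ 0.0837 of each dose.
Single-dose peak C₀ = D/Vd = 1001/63 ≈ 15.889 μg/mL.
Steady-state trough Cmin,ss = C₀·f/(1−f) ≈ 15.889 × 0.0837/0.9163 ≈ 1.451 μg/mL.
Trough 1.5 μg/mL vs MEC 1 μg/mL: adequate.

1.5 μg/mL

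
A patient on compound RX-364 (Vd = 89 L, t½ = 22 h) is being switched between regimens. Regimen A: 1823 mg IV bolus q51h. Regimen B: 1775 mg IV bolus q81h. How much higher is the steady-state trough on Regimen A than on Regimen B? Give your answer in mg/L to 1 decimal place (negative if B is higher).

3.5 mg/L

Regimen A: f = (1/2)^(51/22) ≈ 0.2005; Cmin,ss = (1823/89)·f/(1−f) ≈ 5.137 mg/L.
Regimen B: f = (1/2)^(81/22) ≈ 0.0779; Cmin,ss = (1775/89)·f/(1−f) ≈ 1.685 mg/L.
Difference ≈ 5.137 − 1.685 ≈ 3.452 mg/L.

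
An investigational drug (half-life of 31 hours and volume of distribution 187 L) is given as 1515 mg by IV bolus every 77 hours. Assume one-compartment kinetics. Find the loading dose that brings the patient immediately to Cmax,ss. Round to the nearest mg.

1845 mg

f = (1/2)^(77/31) ≈ 0.178764; accumulation ratio R = 1/(1−f) ≈ 1.21768.
Loading dose to hit Cmax,ss on first dose: D_load = D_maint·R ≈ 1515 × 1.21768 ≈ 1844.79 mg.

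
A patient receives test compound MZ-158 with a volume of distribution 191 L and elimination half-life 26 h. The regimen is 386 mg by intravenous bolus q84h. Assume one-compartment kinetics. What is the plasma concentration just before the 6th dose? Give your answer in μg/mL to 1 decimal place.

f = (1/2)^(τ/t½) = (1/2)^(84/26) ≈ 0.1065.
C₀ = D/Vd = 386/191 ≈ 2.021 μg/mL.
Before the 6th dose, 5 doses have been given. Superposition: Cmin = C₀·(f + f² + … + f^5).
≈ 2.021 × (0.1065 + 0.0113 + 0.0012 + 0.0001 + 0.0000) ≈ 2.021 × 0.1191 ≈ 0.241 μg/mL.

0.2 μg/mL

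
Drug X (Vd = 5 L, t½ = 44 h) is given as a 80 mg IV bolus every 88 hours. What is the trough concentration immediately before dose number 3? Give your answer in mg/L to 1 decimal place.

5.0 mg/L

f = (1/2)^(τ/t½) = (1/2)^(88/44) ≈ 0.2500.
C₀ = D/Vd = 80/5 ≈ 16.000 mg/L.
Before the 3rd dose, 2 doses have been given. Superposition: Cmin = C₀·(f + f²).
≈ 16.000 × (0.2500 + 0.0625) ≈ 16.000 × 0.3125 ≈ 5.000 mg/L.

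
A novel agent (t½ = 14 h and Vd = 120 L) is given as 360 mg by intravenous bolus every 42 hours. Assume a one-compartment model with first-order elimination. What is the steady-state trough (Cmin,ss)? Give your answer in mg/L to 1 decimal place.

The dosing interval is 3 half-lives, so f = 2^(−3) = 0.125.
Accumulation ratio R = 1/(1 − f) = 1/0.875 = 8/7.
Single-dose peak C₀ = D/Vd = 360/120 = 3 mg/L.
Steady-state peak Cmax,ss = C₀·R = 3 × 8/7 ≈ 3.429 mg/L.
Steady-state trough Cmin,ss = Cmax,ss·f ≈ 3.429 × 0.125 ≈ 0.429 mg/L.

0.4 mg/L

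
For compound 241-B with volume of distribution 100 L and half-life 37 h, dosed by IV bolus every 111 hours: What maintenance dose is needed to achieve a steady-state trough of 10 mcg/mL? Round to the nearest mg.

7000 mg

τ/t½ = 111/37 ≈ 3, so f = (1/2)^(111/37) ≈ 0.125000.
Cmin,ss = (D/Vd)·f/(1−f), so D = Cmin,ss·Vd·(1−f)/f.
D = 10 × 100 × (1−f)/f ≈ 10 × 100 × 7.00000 ≈ 7000.00 mg.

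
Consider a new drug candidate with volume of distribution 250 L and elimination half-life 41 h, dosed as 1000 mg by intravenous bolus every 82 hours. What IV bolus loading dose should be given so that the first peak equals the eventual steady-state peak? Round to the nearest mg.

1333 mg

f = (1/2)^(82/41) ≈ 0.250000; accumulation ratio R = 1/(1−f) ≈ 1.33333.
Loading dose to hit Cmax,ss on first dose: D_load = D_maint·R ≈ 1000 × 1.33333 ≈ 1333.33 mg.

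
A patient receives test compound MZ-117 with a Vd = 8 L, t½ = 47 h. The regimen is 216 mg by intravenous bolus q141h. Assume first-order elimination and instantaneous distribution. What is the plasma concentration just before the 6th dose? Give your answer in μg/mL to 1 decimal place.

3.9 μg/mL

f = (1/2)^(τ/t½) = (1/2)^(141/47) ≈ 0.1250.
C₀ = D/Vd = 216/8 ≈ 27.000 μg/mL.
Before the 6th dose, 5 doses have been given. Superposition: Cmin = C₀·(f + f² + … + f^5).
≈ 27.000 × (0.1250 + 0.0156 + 0.0020 + 0.0002 + 0.0000) ≈ 27.000 × 0.1428 ≈ 3.856 μg/mL.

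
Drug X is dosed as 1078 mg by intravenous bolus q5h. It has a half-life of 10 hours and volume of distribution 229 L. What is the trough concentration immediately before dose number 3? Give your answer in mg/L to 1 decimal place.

5.7 mg/L

f = (1/2)^(τ/t½) = (1/2)^(5/10) ≈ 0.7071.
C₀ = D/Vd = 1078/229 ≈ 4.707 mg/L.
Before the 3rd dose, 2 doses have been given. Superposition: Cmin = C₀·(f + f²).
≈ 4.707 × (0.7071 + 0.5000) ≈ 4.707 × 1.2071 ≈ 5.682 mg/L.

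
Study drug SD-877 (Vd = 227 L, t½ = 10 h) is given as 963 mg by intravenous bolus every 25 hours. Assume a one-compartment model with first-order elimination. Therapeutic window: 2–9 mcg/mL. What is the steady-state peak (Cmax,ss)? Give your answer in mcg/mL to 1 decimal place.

5.2 mcg/mL

τ/t½ = 25/10 ≈ 2.5, so fraction remaining f = (1/2)^(25/10) ≈ 0.1768.
At steady state, accumulation factor R = 1/(1 − e^(−kτ)) ≈ 1.2148.
Each bolus raises the concentration by D/Vd = 963/227 ≈ 4.242 mcg/mL.
Steady-state peak Cmax,ss = C₀·R ≈ 4.242 × 1.2148 ≈ 5.153 mcg/mL.
Peak 5.2 mcg/mL vs MTC 9 mcg/mL: below toxic threshold.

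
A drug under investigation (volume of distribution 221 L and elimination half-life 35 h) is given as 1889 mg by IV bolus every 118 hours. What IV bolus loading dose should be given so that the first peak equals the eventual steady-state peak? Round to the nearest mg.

2091 mg

f = (1/2)^(118/35) ≈ 0.096627; accumulation ratio R = 1/(1−f) ≈ 1.10696.
Loading dose to hit Cmax,ss on first dose: D_load = D_maint·R ≈ 1889 × 1.10696 ≈ 2091.05 mg.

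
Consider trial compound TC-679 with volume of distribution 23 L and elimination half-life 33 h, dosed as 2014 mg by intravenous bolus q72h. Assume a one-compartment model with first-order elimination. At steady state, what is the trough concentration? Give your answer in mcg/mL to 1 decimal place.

τ/t½ = 72/33 ≈ 2.1818, so fraction remaining f = (1/2)^(72/33) ≈ 0.2204.
Accumulation ratio R = 1/(1 − f) ≈ 1/0.7796 ≈ 1.2827.
Single-dose peak C₀ = D/Vd = 2014/23 ≈ 87.565 mcg/mL.
Steady-state peak Cmax,ss = C₀·R ≈ 87.565 × 1.2827 ≈ 112.320 mcg/mL.
One interval later, Cmin,ss = Cmax,ss·e^(−kτ) ≈ 112.320 × 0.2204 ≈ 24.755 mcg/mL.

24.8 mcg/mL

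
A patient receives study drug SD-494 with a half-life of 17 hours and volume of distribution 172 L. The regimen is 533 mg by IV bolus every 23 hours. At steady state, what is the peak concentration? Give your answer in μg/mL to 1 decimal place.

k = ln2/t½ = ln2/17 ≈ 0.040773 h⁻¹; fraction remaining f = e^(−kτ) = e^(−0.040773×23) ≈ 0.3915.
Accumulation ratio R = 1/(1 − f) ≈ 1/0.6085 ≈ 1.6434.
Single-dose peak C₀ = D/Vd = 533/172 ≈ 3.099 μg/mL.
Steady-state peak Cmax,ss = C₀·R ≈ 3.099 × 1.6434 ≈ 5.093 μg/mL.

5.1 μg/mL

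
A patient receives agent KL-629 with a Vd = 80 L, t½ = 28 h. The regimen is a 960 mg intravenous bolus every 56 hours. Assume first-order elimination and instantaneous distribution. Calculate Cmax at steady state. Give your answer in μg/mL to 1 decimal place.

The dosing interval is 2 half-lives, so f = 2^(−2) = 0.25.
Accumulation ratio R = 1/(1 − f) = 1/0.75 = 4/3.
Single-dose peak C₀ = D/Vd = 960/80 = 12 μg/mL.
Steady-state peak Cmax,ss = C₀·R = 12 × 4/3 ≈ 16.000 μg/mL.

16.0 μg/mL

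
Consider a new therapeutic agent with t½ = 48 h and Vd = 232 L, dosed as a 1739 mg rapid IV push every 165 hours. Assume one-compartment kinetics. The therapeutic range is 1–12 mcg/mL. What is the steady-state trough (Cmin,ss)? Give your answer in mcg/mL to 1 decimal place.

0.8 mcg/mL

k = ln2/t½ = ln2/48 ≈ 0.014441 h⁻¹; fraction remaining f = e^(−kτ) = e^(−0.014441×165) ≈ 0.0923.
Accumulation ratio R = 1/(1 − f) ≈ 1/0.9077 ≈ 1.1017.
Each bolus raises the concentration by D/Vd = 1739/232 ≈ 7.496 mcg/mL.
Cmax,ss = C₀/(1 − f) ≈ 7.496/0.9077 ≈ 8.258 mcg/mL.
Steady-state trough Cmin,ss = Cmax,ss·f ≈ 8.258 × 0.0923 ≈ 0.762 mcg/mL.
Trough 0.8 mcg/mL vs MEC 1 mcg/mL: subtherapeutic.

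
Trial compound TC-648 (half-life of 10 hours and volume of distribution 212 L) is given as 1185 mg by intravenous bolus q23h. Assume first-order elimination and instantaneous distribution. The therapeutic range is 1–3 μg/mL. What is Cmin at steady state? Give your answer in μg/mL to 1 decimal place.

τ/t½ = 23/10 ≈ 2.3, so fraction remaining f = (1/2)^(23/10) ≈ 0.2031.
Accumulation ratio R = 1/(1 − f) ≈ 1/0.7969 ≈ 1.2549.
Single-dose peak C₀ = D/Vd = 1185/212 ≈ 5.590 μg/mL.
Cmax,ss = C₀/(1 − f) ≈ 5.590/0.7969 ≈ 7.015 μg/mL.
One interval later, Cmin,ss = Cmax,ss·e^(−kτ) ≈ 7.015 × 0.2031 ≈ 1.425 μg/mL.
Trough 1.4 μg/mL vs MEC 1 μg/mL: adequate.

1.4 μg/mL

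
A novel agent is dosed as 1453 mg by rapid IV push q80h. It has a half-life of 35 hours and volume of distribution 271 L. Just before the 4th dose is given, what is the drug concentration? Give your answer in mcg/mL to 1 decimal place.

1.4 mcg/mL

f = (1/2)^(τ/t½) = (1/2)^(80/35) ≈ 0.2051.
C₀ = D/Vd = 1453/271 ≈ 5.362 mcg/mL.
Before the 4th dose, 3 doses have been given. Superposition: Cmin = C₀·(f + f² + … + f^3).
≈ 5.362 × (0.2051 + 0.0421 + 0.0086) ≈ 5.362 × 0.2558 ≈ 1.372 mcg/mL.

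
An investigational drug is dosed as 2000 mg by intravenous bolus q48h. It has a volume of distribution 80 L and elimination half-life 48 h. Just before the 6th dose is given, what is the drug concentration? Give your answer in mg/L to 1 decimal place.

f = (1/2)^(τ/t½) = (1/2)^(48/48) ≈ 0.5000.
C₀ = D/Vd = 2000/80 ≈ 25.000 mg/L.
Before the 6th dose, 5 doses have been given. Superposition: Cmin = C₀·(f + f² + … + f^5).
≈ 25.000 × (0.5000 + 0.2500 + 0.1250 + 0.0625 + 0.0313) ≈ 25.000 × 0.9688 ≈ 24.220 mg/L.

24.2 mg/L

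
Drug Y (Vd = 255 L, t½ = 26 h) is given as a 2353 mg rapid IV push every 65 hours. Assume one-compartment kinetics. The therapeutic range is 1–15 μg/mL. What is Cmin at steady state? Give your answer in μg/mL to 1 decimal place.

k = ln2/t½ = ln2/26 ≈ 0.026660 h⁻¹; fraction remaining f = e^(−kτ) = e^(−0.026660×65) ≈ 0.1768.
Single-dose peak C₀ = D/Vd = 2353/255 ≈ 9.227 μg/mL.
Steady-state trough Cmin,ss = C₀·f/(1−f) ≈ 9.227 × 0.1768/0.8232 ≈ 1.982 μg/mL.
Trough 2.0 μg/mL vs MEC 1 μg/mL: adequate.

2.0 μg/mL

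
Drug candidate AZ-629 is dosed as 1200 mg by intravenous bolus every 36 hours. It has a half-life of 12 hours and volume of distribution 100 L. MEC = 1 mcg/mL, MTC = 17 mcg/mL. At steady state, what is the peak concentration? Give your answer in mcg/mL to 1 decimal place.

13.7 mcg/mL

The dosing interval is 3 half-lives, so f = 2^(−3) = 0.125.
At steady state, R = 1/(1 − 0.125) = 8/7.
Single-dose peak C₀ = D/Vd = 1200/100 = 12 mcg/mL.
Steady-state peak Cmax,ss = C₀·R = 12 × 8/7 ≈ 13.714 mcg/mL.
Peak 13.7 mcg/mL vs MTC 17 mcg/mL: below toxic threshold.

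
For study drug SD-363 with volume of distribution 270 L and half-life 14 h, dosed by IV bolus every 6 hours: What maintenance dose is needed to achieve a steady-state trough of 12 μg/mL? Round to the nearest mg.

1121 mg

τ/t½ = 6/14 ≈ 0.42857, so f = (1/2)^(6/14) ≈ 0.742997.
Cmin,ss = (D/Vd)·f/(1−f), so D = Cmin,ss·Vd·(1−f)/f.
D = 12 × 270 × (1−f)/f ≈ 12 × 270 × 0.34590 ≈ 1120.72 mg.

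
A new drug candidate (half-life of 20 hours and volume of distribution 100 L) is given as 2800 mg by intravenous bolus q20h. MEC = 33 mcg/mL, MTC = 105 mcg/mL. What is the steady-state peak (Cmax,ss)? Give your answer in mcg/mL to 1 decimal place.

The dosing interval is 1 half-life, so f = 2^(−1) = 0.5.
Accumulation ratio R = 1/(1 − f) = 1/0.5 = 2/1.
Single-dose peak C₀ = D/Vd = 2800/100 = 28 mcg/mL.
Steady-state peak Cmax,ss = C₀·R = 28 × 2/1 ≈ 56.000 mcg/mL.
Peak 56.0 mcg/mL vs MTC 105 mcg/mL: below toxic threshold.

56.0 mcg/mL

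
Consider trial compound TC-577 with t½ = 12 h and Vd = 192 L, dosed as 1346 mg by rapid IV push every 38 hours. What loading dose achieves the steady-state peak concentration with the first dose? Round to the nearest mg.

f = (1/2)^(38/12) ≈ 0.111362; accumulation ratio R = 1/(1−f) ≈ 1.12532.
Loading dose to hit Cmax,ss on first dose: D_load = D_maint·R ≈ 1346 × 1.12532 ≈ 1514.68 mg.

1515 mg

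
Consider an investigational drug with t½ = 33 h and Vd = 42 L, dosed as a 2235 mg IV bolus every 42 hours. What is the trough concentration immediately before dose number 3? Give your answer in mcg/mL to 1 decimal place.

31.1 mcg/mL

f = (1/2)^(τ/t½) = (1/2)^(42/33) ≈ 0.4139.
C₀ = D/Vd = 2235/42 ≈ 53.214 mcg/mL.
Before the 3rd dose, 2 doses have been given. Superposition: Cmin = C₀·(f + f²).
≈ 53.214 × (0.4139 + 0.1713) ≈ 53.214 × 0.5852 ≈ 31.141 mcg/mL.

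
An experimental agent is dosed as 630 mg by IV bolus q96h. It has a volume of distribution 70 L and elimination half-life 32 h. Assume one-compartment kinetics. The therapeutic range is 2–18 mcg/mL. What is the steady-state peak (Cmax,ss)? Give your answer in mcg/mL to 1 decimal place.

τ = 96 h = 3 half-lives, so f = (1/2)^3 = 0.125.
Accumulation ratio R = 1/(1 − f) = 1/0.875 = 8/7.
Single-dose peak C₀ = D/Vd = 630/70 = 9 mcg/mL.
Steady-state peak Cmax,ss = C₀·R = 9 × 8/7 ≈ 10.286 mcg/mL.
Peak 10.3 mcg/mL vs MTC 18 mcg/mL: below toxic threshold.

10.3 mcg/mL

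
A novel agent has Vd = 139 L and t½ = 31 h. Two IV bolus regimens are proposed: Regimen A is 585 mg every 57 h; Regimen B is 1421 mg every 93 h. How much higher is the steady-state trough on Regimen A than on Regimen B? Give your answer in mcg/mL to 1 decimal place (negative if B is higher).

0.2 mcg/mL

Regimen A: f = (1/2)^(57/31) ≈ 0.2796; Cmin,ss = (585/139)·f/(1−f) ≈ 1.633 mcg/mL.
Regimen B: f = (1/2)^(93/31) ≈ 0.1250; Cmin,ss = (1421/139)·f/(1−f) ≈ 1.460 mcg/mL.
Difference ≈ 1.633 − 1.460 ≈ 0.173 mcg/mL.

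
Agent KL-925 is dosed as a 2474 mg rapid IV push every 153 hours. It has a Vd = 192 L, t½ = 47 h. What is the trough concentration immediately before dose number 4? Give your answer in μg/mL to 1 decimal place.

1.5 μg/mL

f = (1/2)^(τ/t½) = (1/2)^(153/47) ≈ 0.1047.
C₀ = D/Vd = 2474/192 ≈ 12.885 μg/mL.
Before the 4th dose, 3 doses have been given. Superposition: Cmin = C₀·(f + f² + … + f^3).
≈ 12.885 × (0.1047 + 0.0110 + 0.0011) ≈ 12.885 × 0.1168 ≈ 1.505 μg/mL.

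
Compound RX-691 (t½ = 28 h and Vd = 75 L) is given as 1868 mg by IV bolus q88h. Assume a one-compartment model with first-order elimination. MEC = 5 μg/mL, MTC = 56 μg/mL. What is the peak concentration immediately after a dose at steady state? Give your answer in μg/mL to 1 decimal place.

Over one 88-h interval, 88/28 ≈ 3.1429 half-lives elapse, leaving f ≈ 0.1132 of each dose.
Accumulation ratio R = 1/(1 − f) ≈ 1/0.8868 ≈ 1.1276.
Each bolus raises the concentration by D/Vd = 1868/75 ≈ 24.907 μg/mL.
Steady-state peak Cmax,ss = C₀·R ≈ 24.907 × 1.1276 ≈ 28.085 μg/mL.
Peak 28.1 μg/mL vs MTC 56 μg/mL: below toxic threshold.

28.1 μg/mL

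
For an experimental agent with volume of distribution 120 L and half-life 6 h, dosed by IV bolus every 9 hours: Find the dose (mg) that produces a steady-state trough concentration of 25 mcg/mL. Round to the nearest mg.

τ/t½ = 9/6 ≈ 1.5, so f = (1/2)^(9/6) ≈ 0.353553.
Cmin,ss = (D/Vd)·f/(1−f), so D = Cmin,ss·Vd·(1−f)/f.
D = 25 × 120 × (1−f)/f ≈ 25 × 120 × 1.82843 ≈ 5485.29 mg.

5485 mg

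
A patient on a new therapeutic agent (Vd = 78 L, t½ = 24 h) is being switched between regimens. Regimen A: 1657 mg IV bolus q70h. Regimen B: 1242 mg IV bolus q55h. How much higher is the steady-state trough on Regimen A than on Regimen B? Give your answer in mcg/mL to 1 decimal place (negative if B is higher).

-0.8 mcg/mL

Regimen A: f = (1/2)^(70/24) ≈ 0.1324; Cmin,ss = (1657/78)·f/(1−f) ≈ 3.242 mcg/mL.
Regimen B: f = (1/2)^(55/24) ≈ 0.2042; Cmin,ss = (1242/78)·f/(1−f) ≈ 4.086 mcg/mL.
Difference ≈ 3.242 − 4.086 ≈ -0.844 mcg/mL.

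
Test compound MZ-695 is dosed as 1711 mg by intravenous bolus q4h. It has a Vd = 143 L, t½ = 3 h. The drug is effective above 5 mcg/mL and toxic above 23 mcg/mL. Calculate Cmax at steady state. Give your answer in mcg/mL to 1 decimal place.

τ/t½ = 4/3 ≈ 1.3333, so fraction remaining f = (1/2)^(4/3) ≈ 0.3969.
At steady state, accumulation factor R = 1/(1 − e^(−kτ)) ≈ 1.6581.
Single-dose peak C₀ = D/Vd = 1711/143 ≈ 11.965 mcg/mL.
Cmax,ss = C₀/(1 − f) ≈ 11.965/0.6031 ≈ 19.839 mcg/mL.
Peak 19.8 mcg/mL vs MTC 23 mcg/mL: below toxic threshold.

19.8 mcg/mL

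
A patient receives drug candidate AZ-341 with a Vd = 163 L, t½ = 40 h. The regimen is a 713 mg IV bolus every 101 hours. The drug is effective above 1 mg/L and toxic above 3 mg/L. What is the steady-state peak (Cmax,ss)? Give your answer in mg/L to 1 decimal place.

k = ln2/t½ = ln2/40 ≈ 0.017329 h⁻¹; fraction remaining f = e^(−kτ) = e^(−0.017329×101) ≈ 0.1737.
Accumulation ratio R = 1/(1 − f) ≈ 1/0.8263 ≈ 1.2102.
Each bolus raises the concentration by D/Vd = 713/163 ≈ 4.374 mg/L.
Steady-state peak Cmax,ss = C₀·R ≈ 4.374 × 1.2102 ≈ 5.293 mg/L.
Peak 5.3 mg/L vs MTC 3 mg/L: exceeds toxic threshold.

5.3 mg/L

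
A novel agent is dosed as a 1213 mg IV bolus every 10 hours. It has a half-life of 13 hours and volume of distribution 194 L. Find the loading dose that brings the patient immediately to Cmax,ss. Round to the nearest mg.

f = (1/2)^(10/13) ≈ 0.586730; accumulation ratio R = 1/(1−f) ≈ 2.41973.
Loading dose to hit Cmax,ss on first dose: D_load = D_maint·R ≈ 1213 × 2.41973 ≈ 2935.13 mg.

2935 mg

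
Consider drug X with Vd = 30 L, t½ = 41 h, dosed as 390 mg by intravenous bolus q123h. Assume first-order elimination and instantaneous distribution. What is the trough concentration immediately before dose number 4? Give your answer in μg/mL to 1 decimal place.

f = (1/2)^(τ/t½) = (1/2)^(123/41) ≈ 0.1250.
C₀ = D/Vd = 390/30 ≈ 13.000 μg/mL.
Before the 4th dose, 3 doses have been given. Superposition: Cmin = C₀·(f + f² + … + f^3).
≈ 13.000 × (0.1250 + 0.0156 + 0.0020) ≈ 13.000 × 0.1426 ≈ 1.854 μg/mL.

1.9 μg/mL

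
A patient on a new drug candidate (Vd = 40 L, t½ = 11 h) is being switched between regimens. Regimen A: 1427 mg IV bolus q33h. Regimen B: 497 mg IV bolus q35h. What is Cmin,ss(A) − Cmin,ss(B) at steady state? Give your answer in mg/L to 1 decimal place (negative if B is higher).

3.6 mg/L

Regimen A: f = (1/2)^(33/11) ≈ 0.1250; Cmin,ss = (1427/40)·f/(1−f) ≈ 5.096 mg/L.
Regimen B: f = (1/2)^(35/11) ≈ 0.1102; Cmin,ss = (497/40)·f/(1−f) ≈ 1.539 mg/L.
Difference ≈ 5.096 − 1.539 ≈ 3.557 mg/L.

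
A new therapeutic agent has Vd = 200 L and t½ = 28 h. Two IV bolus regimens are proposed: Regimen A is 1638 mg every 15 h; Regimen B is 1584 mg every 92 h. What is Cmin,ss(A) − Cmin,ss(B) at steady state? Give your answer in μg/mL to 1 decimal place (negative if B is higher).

Regimen A: f = (1/2)^(15/28) ≈ 0.6898; Cmin,ss = (1638/200)·f/(1−f) ≈ 18.212 μg/mL.
Regimen B: f = (1/2)^(92/28) ≈ 0.1025; Cmin,ss = (1584/200)·f/(1−f) ≈ 0.905 μg/mL.
Difference ≈ 18.212 − 0.905 ≈ 17.307 μg/mL.

17.3 μg/mL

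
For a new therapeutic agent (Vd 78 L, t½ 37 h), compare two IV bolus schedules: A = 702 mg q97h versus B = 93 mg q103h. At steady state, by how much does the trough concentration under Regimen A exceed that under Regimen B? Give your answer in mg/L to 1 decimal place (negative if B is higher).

Regimen A: f = (1/2)^(97/37) ≈ 0.1625; Cmin,ss = (702/78)·f/(1−f) ≈ 1.746 mg/L.
Regimen B: f = (1/2)^(103/37) ≈ 0.1452; Cmin,ss = (93/78)·f/(1−f) ≈ 0.203 mg/L.
Difference ≈ 1.746 − 0.203 ≈ 1.543 mg/L.

1.5 mg/L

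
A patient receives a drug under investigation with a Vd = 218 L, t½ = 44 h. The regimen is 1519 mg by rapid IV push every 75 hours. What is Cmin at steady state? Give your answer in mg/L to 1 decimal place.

k = ln2/t½ = ln2/44 ≈ 0.015753 h⁻¹; fraction remaining f = e^(−kτ) = e^(−0.015753×75) ≈ 0.3068.
Accumulation ratio R = 1/(1 − f) ≈ 1/0.6932 ≈ 1.4426.
Each bolus raises the concentration by D/Vd = 1519/218 ≈ 6.968 mg/L.
Steady-state peak Cmax,ss = C₀·R ≈ 6.968 × 1.4426 ≈ 10.052 mg/L.
Steady-state trough Cmin,ss = Cmax,ss·f ≈ 10.052 × 0.3068 ≈ 3.084 mg/L.

3.1 mg/L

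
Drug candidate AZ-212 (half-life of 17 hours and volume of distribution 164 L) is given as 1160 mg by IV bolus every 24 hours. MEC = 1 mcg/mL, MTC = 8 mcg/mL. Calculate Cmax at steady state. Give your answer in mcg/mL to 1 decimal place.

11.3 mcg/mL

τ/t½ = 24/17 ≈ 1.4118, so fraction remaining f = (1/2)^(24/17) ≈ 0.3759.
At steady state, accumulation factor R = 1/(1 − e^(−kτ)) ≈ 1.6023.
Single-dose peak C₀ = D/Vd = 1160/164 ≈ 7.073 mcg/mL.
Steady-state peak Cmax,ss = C₀·R ≈ 7.073 × 1.6023 ≈ 11.333 mcg/mL.
Peak 11.3 mcg/mL vs MTC 8 mcg/mL: exceeds toxic threshold.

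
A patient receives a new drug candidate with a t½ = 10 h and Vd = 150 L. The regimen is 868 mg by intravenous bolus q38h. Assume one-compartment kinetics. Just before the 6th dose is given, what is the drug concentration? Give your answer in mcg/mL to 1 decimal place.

f = (1/2)^(τ/t½) = (1/2)^(38/10) ≈ 0.0718.
C₀ = D/Vd = 868/150 ≈ 5.787 mcg/mL.
Before the 6th dose, 5 doses have been given. Superposition: Cmin = C₀·(f + f² + … + f^5).
≈ 5.787 × (0.0718 + 0.0052 + 0.0004 + 0.0000 + 0.0000) ≈ 5.787 × 0.0774 ≈ 0.448 mcg/mL.

0.4 mcg/mL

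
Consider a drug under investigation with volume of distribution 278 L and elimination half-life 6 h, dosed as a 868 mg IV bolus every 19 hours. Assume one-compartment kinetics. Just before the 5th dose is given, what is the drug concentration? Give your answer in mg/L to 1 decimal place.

0.4 mg/L

f = (1/2)^(τ/t½) = (1/2)^(19/6) ≈ 0.1114.
C₀ = D/Vd = 868/278 ≈ 3.122 mg/L.
Before the 5th dose, 4 doses have been given. Superposition: Cmin = C₀·(f + f² + … + f^4).
≈ 3.122 × (0.1114 + 0.0124 + 0.0014 + 0.0002) ≈ 3.122 × 0.1254 ≈ 0.391 mg/L.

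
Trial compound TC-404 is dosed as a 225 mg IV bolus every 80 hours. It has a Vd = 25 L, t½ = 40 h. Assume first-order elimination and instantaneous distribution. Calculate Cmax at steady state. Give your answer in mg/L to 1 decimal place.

The dosing interval is 2 half-lives, so f = 2^(−2) = 0.25.
At steady state, R = 1/(1 − 0.25) = 4/3.
Single-dose peak C₀ = D/Vd = 225/25 = 9 mg/L.
Steady-state peak Cmax,ss = C₀·R = 9 × 4/3 ≈ 12.000 mg/L.

12.0 mg/L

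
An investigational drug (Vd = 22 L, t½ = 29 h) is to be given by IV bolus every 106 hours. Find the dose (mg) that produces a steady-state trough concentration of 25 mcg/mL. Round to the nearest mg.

6379 mg

τ/t½ = 106/29 ≈ 3.6552, so f = (1/2)^(106/29) ≈ 0.079375.
Cmin,ss = (D/Vd)·f/(1−f), so D = Cmin,ss·Vd·(1−f)/f.
D = 25 × 22 × (1−f)/f ≈ 25 × 22 × 11.59843 ≈ 6379.14 mg.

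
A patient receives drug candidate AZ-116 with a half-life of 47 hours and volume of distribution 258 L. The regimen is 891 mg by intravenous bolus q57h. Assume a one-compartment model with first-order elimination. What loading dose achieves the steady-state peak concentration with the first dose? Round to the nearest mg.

1567 mg

f = (1/2)^(57/47) ≈ 0.431441; accumulation ratio R = 1/(1−f) ≈ 1.75883.
Loading dose to hit Cmax,ss on first dose: D_load = D_maint·R ≈ 891 × 1.75883 ≈ 1567.12 mg.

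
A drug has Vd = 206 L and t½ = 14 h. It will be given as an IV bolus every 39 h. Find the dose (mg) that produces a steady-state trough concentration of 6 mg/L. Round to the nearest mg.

7287 mg

τ/t½ = 39/14 ≈ 2.7857, so f = (1/2)^(39/14) ≈ 0.145016.
Cmin,ss = (D/Vd)·f/(1−f), so D = Cmin,ss·Vd·(1−f)/f.
D = 6 × 206 × (1−f)/f ≈ 6 × 206 × 5.89579 ≈ 7287.20 mg.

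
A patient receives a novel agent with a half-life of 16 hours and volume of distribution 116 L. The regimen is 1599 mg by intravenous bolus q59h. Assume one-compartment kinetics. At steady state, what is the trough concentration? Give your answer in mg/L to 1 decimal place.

1.2 mg/L

Over one 59-h interval, 59/16 ≈ 3.6875 half-lives elapse, leaving f ≈ 0.0776 of each dose.
Single-dose peak C₀ = D/Vd = 1599/116 ≈ 13.784 mg/L.
Steady-state trough Cmin,ss = C₀·f/(1−f) ≈ 13.784 × 0.0776/0.9224 ≈ 1.160 mg/L.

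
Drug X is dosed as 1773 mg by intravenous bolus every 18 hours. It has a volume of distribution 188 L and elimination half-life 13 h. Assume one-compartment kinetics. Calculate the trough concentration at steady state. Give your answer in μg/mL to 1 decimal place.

5.9 μg/mL

Over one 18-h interval, 18/13 ≈ 1.3846 half-lives elapse, leaving f ≈ 0.3830 of each dose.
Accumulation ratio R = 1/(1 − f) ≈ 1/0.6170 ≈ 1.6207.
Single-dose peak C₀ = D/Vd = 1773/188 ≈ 9.431 μg/mL.
Steady-state peak Cmax,ss = C₀·R ≈ 9.431 × 1.6207 ≈ 15.285 μg/mL.
One interval later, Cmin,ss = Cmax,ss·e^(−kτ) ≈ 15.285 × 0.3830 ≈ 5.854 μg/mL.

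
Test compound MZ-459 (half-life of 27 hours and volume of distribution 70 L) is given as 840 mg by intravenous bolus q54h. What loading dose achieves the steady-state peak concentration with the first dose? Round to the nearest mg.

1120 mg

f = (1/2)^(54/27) ≈ 0.250000; accumulation ratio R = 1/(1−f) ≈ 1.33333.
Loading dose to hit Cmax,ss on first dose: D_load = D_maint·R ≈ 840 × 1.33333 ≈ 1120.00 mg.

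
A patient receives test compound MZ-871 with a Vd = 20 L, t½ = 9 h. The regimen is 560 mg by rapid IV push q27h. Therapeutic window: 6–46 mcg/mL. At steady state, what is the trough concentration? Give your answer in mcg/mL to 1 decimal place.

4.0 mcg/mL

The dosing interval is 3 half-lives, so f = 2^(−3) = 0.125.
At steady state, R = 1/(1 − 0.125) = 8/7.
Single-dose peak C₀ = D/Vd = 560/20 = 28 mcg/mL.
Steady-state peak Cmax,ss = C₀·R = 28 × 8/7 ≈ 32.000 mcg/mL.
Steady-state trough Cmin,ss = Cmax,ss·f ≈ 32.000 × 0.125 ≈ 4.000 mcg/mL.
Trough 4.0 mcg/mL vs MEC 6 mcg/mL: subtherapeutic.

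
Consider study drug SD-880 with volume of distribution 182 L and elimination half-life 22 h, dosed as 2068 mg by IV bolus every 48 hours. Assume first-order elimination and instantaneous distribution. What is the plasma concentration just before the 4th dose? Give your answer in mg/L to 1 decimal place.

f = (1/2)^(τ/t½) = (1/2)^(48/22) ≈ 0.2204.
C₀ = D/Vd = 2068/182 ≈ 11.363 mg/L.
Before the 4th dose, 3 doses have been given. Superposition: Cmin = C₀·(f + f² + … + f^3).
≈ 11.363 × (0.2204 + 0.0486 + 0.0107) ≈ 11.363 × 0.2797 ≈ 3.178 mg/L.

3.2 mg/L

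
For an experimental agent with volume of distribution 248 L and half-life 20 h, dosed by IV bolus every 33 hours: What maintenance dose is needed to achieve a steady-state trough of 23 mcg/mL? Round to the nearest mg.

12197 mg

τ/t½ = 33/20 ≈ 1.65, so f = (1/2)^(33/20) ≈ 0.318640.
Cmin,ss = (D/Vd)·f/(1−f), so D = Cmin,ss·Vd·(1−f)/f.
D = 23 × 248 × (1−f)/f ≈ 23 × 248 × 2.13834 ≈ 12197.09 mg.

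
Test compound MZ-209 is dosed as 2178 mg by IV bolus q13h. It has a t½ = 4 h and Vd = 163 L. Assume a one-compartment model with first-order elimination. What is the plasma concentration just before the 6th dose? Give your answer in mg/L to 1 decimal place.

1.6 mg/L

f = (1/2)^(τ/t½) = (1/2)^(13/4) ≈ 0.1051.
C₀ = D/Vd = 2178/163 ≈ 13.362 mg/L.
Before the 6th dose, 5 doses have been given. Superposition: Cmin = C₀·(f + f² + … + f^5).
≈ 13.362 × (0.1051 + 0.0110 + 0.0012 + 0.0001 + 0.0000) ≈ 13.362 × 0.1174 ≈ 1.569 mg/L.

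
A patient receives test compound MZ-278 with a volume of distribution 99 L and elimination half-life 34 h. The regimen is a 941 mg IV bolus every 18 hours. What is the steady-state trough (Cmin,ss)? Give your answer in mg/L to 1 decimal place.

21.4 mg/L

k = ln2/t½ = ln2/34 ≈ 0.020387 h⁻¹; fraction remaining f = e^(−kτ) = e^(−0.020387×18) ≈ 0.6928.
Each bolus raises the concentration by D/Vd = 941/99 ≈ 9.505 mg/L.
Steady-state trough Cmin,ss = C₀·f/(1−f) ≈ 9.505 × 0.6928/0.3072 ≈ 21.436 mg/L.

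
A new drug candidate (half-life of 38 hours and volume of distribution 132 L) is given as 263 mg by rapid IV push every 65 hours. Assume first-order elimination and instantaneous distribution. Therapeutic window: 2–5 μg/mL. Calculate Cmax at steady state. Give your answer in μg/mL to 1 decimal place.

2.9 μg/mL

τ/t½ = 65/38 ≈ 1.7105, so fraction remaining f = (1/2)^(65/38) ≈ 0.3055.
At steady state, accumulation factor R = 1/(1 − e^(−kτ)) ≈ 1.4399.
Single-dose peak C₀ = D/Vd = 263/132 ≈ 1.992 μg/mL.
Steady-state peak Cmax,ss = C₀·R ≈ 1.992 × 1.4399 ≈ 2.868 μg/mL.
Peak 2.9 μg/mL vs MTC 5 μg/mL: below toxic threshold.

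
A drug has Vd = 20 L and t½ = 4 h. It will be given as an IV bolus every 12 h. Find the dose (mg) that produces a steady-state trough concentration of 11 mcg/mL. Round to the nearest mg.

τ/t½ = 12/4 ≈ 3, so f = (1/2)^(12/4) ≈ 0.125000.
Cmin,ss = (D/Vd)·f/(1−f), so D = Cmin,ss·Vd·(1−f)/f.
D = 11 × 20 × (1−f)/f ≈ 11 × 20 × 7.00000 ≈ 1540.00 mg.

1540 mg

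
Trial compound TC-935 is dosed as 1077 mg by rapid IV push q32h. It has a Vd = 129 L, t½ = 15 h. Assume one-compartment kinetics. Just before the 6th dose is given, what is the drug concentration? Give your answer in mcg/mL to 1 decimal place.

2.5 mcg/mL

f = (1/2)^(τ/t½) = (1/2)^(32/15) ≈ 0.2279.
C₀ = D/Vd = 1077/129 ≈ 8.349 mcg/mL.
Before the 6th dose, 5 doses have been given. Superposition: Cmin = C₀·(f + f² + … + f^5).
≈ 8.349 × (0.2279 + 0.0519 + 0.0118 + 0.0027 + 0.0006) ≈ 8.349 × 0.2949 ≈ 2.462 mcg/mL.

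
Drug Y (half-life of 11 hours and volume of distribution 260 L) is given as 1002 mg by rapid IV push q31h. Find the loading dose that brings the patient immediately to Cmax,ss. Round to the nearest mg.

f = (1/2)^(31/11) ≈ 0.141789; accumulation ratio R = 1/(1−f) ≈ 1.16521.
Loading dose to hit Cmax,ss on first dose: D_load = D_maint·R ≈ 1002 × 1.16521 ≈ 1167.54 mg.

1168 mg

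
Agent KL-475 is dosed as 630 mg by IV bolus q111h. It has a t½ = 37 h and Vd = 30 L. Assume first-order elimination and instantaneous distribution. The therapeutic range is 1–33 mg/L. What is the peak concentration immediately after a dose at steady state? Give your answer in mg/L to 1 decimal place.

24.0 mg/L

τ = 111 h = 3 half-lives, so f = (1/2)^3 = 0.125.
At steady state, R = 1/(1 − 0.125) = 8/7.
Single-dose peak C₀ = D/Vd = 630/30 = 21 mg/L.
Steady-state peak Cmax,ss = C₀·R = 21 × 8/7 ≈ 24.000 mg/L.
Peak 24.0 mg/L vs MTC 33 mg/L: below toxic threshold.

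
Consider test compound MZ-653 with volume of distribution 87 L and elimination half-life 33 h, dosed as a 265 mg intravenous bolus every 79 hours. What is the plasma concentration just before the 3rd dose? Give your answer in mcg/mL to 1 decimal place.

0.7 mcg/mL

f = (1/2)^(τ/t½) = (1/2)^(79/33) ≈ 0.1903.
C₀ = D/Vd = 265/87 ≈ 3.046 mcg/mL.
Before the 3rd dose, 2 doses have been given. Superposition: Cmin = C₀·(f + f²).
≈ 3.046 × (0.1903 + 0.0362) ≈ 3.046 × 0.2265 ≈ 0.690 mcg/mL.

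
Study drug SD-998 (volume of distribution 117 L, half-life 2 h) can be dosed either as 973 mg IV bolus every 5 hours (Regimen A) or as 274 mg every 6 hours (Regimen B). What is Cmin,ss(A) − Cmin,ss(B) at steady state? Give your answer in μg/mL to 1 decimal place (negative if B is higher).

Regimen A: f = (1/2)^(5/2) ≈ 0.1768; Cmin,ss = (973/117)·f/(1−f) ≈ 1.786 μg/mL.
Regimen B: f = (1/2)^(6/2) ≈ 0.1250; Cmin,ss = (274/117)·f/(1−f) ≈ 0.335 μg/mL.
Difference ≈ 1.786 − 0.335 ≈ 1.451 μg/mL.

1.5 μg/mL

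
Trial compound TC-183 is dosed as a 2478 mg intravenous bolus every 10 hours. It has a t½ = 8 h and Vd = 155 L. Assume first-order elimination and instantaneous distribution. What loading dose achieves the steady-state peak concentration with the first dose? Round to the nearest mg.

4276 mg

f = (1/2)^(10/8) ≈ 0.420448; accumulation ratio R = 1/(1−f) ≈ 1.72547.
Loading dose to hit Cmax,ss on first dose: D_load = D_maint·R ≈ 2478 × 1.72547 ≈ 4275.71 mg.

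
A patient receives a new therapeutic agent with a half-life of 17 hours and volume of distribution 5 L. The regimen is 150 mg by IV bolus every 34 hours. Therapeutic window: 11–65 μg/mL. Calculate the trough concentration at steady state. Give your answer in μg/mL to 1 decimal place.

The dosing interval is 2 half-lives, so f = 2^(−2) = 0.25.
At steady state, R = 1/(1 − 0.25) = 4/3.
Single-dose peak C₀ = D/Vd = 150/5 = 30 μg/mL.
Steady-state peak Cmax,ss = C₀·R = 30 × 4/3 ≈ 40.000 μg/mL.
Steady-state trough Cmin,ss = Cmax,ss·f ≈ 40.000 × 0.25 ≈ 10.000 μg/mL.
Trough 10.0 μg/mL vs MEC 11 μg/mL: subtherapeutic.

10.0 μg/mL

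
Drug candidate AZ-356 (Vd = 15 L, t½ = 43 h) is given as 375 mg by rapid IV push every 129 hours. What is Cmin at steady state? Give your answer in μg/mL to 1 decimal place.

3.6 μg/mL

The dosing interval is 3 half-lives, so f = 2^(−3) = 0.125.
At steady state, R = 1/(1 − 0.125) = 8/7.
Single-dose peak C₀ = D/Vd = 375/15 = 25 μg/mL.
Steady-state peak Cmax,ss = C₀·R = 25 × 8/7 ≈ 28.571 μg/mL.
Steady-state trough Cmin,ss = Cmax,ss·f ≈ 28.571 × 0.125 ≈ 3.571 μg/mL.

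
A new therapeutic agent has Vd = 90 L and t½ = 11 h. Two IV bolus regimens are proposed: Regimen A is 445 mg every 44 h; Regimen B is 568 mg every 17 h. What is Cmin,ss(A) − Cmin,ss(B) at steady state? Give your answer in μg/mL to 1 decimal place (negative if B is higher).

Regimen A: f = (1/2)^(44/11) ≈ 0.0625; Cmin,ss = (445/90)·f/(1−f) ≈ 0.330 μg/mL.
Regimen B: f = (1/2)^(17/11) ≈ 0.3426; Cmin,ss = (568/90)·f/(1−f) ≈ 3.289 μg/mL.
Difference ≈ 0.330 − 3.289 ≈ -2.959 μg/mL.

-3.0 μg/mL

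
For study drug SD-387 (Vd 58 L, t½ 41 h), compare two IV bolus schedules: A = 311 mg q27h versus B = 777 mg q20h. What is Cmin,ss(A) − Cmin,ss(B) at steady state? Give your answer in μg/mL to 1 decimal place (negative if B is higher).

-24.0 μg/mL

Regimen A: f = (1/2)^(27/41) ≈ 0.6335; Cmin,ss = (311/58)·f/(1−f) ≈ 9.268 μg/mL.
Regimen B: f = (1/2)^(20/41) ≈ 0.7131; Cmin,ss = (777/58)·f/(1−f) ≈ 33.298 μg/mL.
Difference ≈ 9.268 − 33.298 ≈ -24.030 μg/mL.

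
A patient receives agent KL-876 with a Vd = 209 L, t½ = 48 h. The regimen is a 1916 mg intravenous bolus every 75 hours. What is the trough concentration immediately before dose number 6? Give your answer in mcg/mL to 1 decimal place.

4.7 mcg/mL

f = (1/2)^(τ/t½) = (1/2)^(75/48) ≈ 0.3386.
C₀ = D/Vd = 1916/209 ≈ 9.167 mcg/mL.
Before the 6th dose, 5 doses have been given. Superposition: Cmin = C₀·(f + f² + … + f^5).
≈ 9.167 × (0.3386 + 0.1146 + 0.0388 + 0.0131 + 0.0045) ≈ 9.167 × 0.5096 ≈ 4.672 mcg/mL.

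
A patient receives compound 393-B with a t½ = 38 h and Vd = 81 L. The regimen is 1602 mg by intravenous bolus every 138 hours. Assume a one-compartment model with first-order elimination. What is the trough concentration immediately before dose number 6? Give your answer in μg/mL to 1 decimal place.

f = (1/2)^(τ/t½) = (1/2)^(138/38) ≈ 0.0807.
C₀ = D/Vd = 1602/81 ≈ 19.778 μg/mL.
Before the 6th dose, 5 doses have been given. Superposition: Cmin = C₀·(f + f² + … + f^5).
≈ 19.778 × (0.0807 + 0.0065 + 0.0005 + 0.0000 + 0.0000) ≈ 19.778 × 0.0877 ≈ 1.735 μg/mL.

1.7 μg/mL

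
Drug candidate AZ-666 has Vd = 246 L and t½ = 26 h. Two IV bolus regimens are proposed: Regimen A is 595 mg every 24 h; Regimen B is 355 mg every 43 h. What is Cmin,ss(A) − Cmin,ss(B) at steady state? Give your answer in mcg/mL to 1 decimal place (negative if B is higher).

Regimen A: f = (1/2)^(24/26) ≈ 0.5274; Cmin,ss = (595/246)·f/(1−f) ≈ 2.699 mcg/mL.
Regimen B: f = (1/2)^(43/26) ≈ 0.3178; Cmin,ss = (355/246)·f/(1−f) ≈ 0.672 mcg/mL.
Difference ≈ 2.699 − 0.672 ≈ 2.027 mcg/mL.

2.0 mcg/mL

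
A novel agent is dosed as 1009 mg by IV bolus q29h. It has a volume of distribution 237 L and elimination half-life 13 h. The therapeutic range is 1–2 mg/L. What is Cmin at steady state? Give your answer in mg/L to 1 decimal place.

1.2 mg/L

Over one 29-h interval, 29/13 ≈ 2.2308 half-lives elapse, leaving f ≈ 0.2130 of each dose.
Accumulation ratio R = 1/(1 − f) ≈ 1/0.7870 ≈ 1.2706.
Each bolus raises the concentration by D/Vd = 1009/237 ≈ 4.257 mg/L.
Cmax,ss = C₀/(1 − f) ≈ 4.257/0.7870 ≈ 5.409 mg/L.
Steady-state trough Cmin,ss = Cmax,ss·f ≈ 5.409 × 0.2130 ≈ 1.152 mg/L.
Trough 1.2 mg/L vs MEC 1 mg/L: adequate.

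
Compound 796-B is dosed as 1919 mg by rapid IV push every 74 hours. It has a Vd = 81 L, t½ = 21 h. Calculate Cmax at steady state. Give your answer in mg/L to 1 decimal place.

τ/t½ = 74/21 ≈ 3.5238, so fraction remaining f = (1/2)^(74/21) ≈ 0.0869.
Accumulation ratio R = 1/(1 − f) ≈ 1/0.9131 ≈ 1.0952.
Single-dose peak C₀ = D/Vd = 1919/81 ≈ 23.691 mg/L.
Cmax,ss = C₀/(1 − f) ≈ 23.691/0.9131 ≈ 25.946 mg/L.

25.9 mg/L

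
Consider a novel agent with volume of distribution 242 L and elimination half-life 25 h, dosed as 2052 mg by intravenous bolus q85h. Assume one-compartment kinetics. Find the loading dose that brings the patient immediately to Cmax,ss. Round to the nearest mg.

2267 mg

f = (1/2)^(85/25) ≈ 0.094732; accumulation ratio R = 1/(1−f) ≈ 1.10465.
Loading dose to hit Cmax,ss on first dose: D_load = D_maint·R ≈ 2052 × 1.10465 ≈ 2266.74 mg.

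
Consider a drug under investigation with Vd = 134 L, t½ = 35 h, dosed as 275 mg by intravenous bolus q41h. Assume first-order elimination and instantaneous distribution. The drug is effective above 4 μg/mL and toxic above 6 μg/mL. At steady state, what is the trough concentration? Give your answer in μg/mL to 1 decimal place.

1.6 μg/mL

Over one 41-h interval, 41/35 ≈ 1.1714 half-lives elapse, leaving f ≈ 0.4440 of each dose.
Each bolus raises the concentration by D/Vd = 275/134 ≈ 2.052 μg/mL.
Steady-state trough Cmin,ss = C₀·f/(1−f) ≈ 2.052 × 0.4440/0.5560 ≈ 1.639 μg/mL.
Trough 1.6 μg/mL vs MEC 4 μg/mL: subtherapeutic.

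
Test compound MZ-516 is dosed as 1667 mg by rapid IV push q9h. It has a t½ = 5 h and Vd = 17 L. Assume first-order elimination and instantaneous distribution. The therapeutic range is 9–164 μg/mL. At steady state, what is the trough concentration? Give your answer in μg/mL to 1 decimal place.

Over one 9-h interval, 9/5 ≈ 1.8 half-lives elapse, leaving f ≈ 0.2872 of each dose.
At steady state, accumulation factor R = 1/(1 − e^(−kτ)) ≈ 1.4029.
Each bolus raises the concentration by D/Vd = 1667/17 ≈ 98.059 μg/mL.
Steady-state peak Cmax,ss = C₀·R ≈ 98.059 × 1.4029 ≈ 137.567 μg/mL.
One interval later, Cmin,ss = Cmax,ss·e^(−kτ) ≈ 137.567 × 0.2872 ≈ 39.509 μg/mL.
Trough 39.5 μg/mL vs MEC 9 μg/mL: adequate.

39.5 μg/mL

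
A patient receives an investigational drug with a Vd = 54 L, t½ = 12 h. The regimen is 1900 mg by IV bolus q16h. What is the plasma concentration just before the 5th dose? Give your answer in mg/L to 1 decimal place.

22.6 mg/L

f = (1/2)^(τ/t½) = (1/2)^(16/12) ≈ 0.3969.
C₀ = D/Vd = 1900/54 ≈ 35.185 mg/L.
Before the 5th dose, 4 doses have been given. Superposition: Cmin = C₀·(f + f² + … + f^4).
≈ 35.185 × (0.3969 + 0.1575 + 0.0625 + 0.0248) ≈ 35.185 × 0.6417 ≈ 22.578 mg/L.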